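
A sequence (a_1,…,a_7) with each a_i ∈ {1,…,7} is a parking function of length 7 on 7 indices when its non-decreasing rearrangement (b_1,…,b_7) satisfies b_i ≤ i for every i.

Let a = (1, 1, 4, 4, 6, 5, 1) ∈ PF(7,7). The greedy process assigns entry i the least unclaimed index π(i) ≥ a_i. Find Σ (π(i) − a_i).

6

Σπ = 28 ({1..7} each once); Σa = 1+1+4+4+6+5+1 = 22; disp = 28−22 = 6.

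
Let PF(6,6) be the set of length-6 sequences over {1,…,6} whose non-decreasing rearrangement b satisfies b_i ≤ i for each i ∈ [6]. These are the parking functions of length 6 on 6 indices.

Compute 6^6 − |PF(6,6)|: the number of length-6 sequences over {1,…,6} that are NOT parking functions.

29849

|PF| = (6+1−6)·(6+1)^{6−1} = 1×16807 = 16807 [KW]
One tuple (6,1,5,6,1,5) → sorted (1,1,5,5,6,6): b_3=5>3, not a PF.
So 46656 − 16807 = 29849 fail.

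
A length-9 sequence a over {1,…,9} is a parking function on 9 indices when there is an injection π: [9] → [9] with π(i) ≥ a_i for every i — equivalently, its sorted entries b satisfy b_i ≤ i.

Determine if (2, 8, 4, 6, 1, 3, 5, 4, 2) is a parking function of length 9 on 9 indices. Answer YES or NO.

Sorted: b = (1, 2, 2, 3, 4, 4, 5, 6, 8).
  b_1=1 ≤ 1
  b_2=2 ≤ 2
  b_3=2 ≤ 3
  b_4=3 ≤ 4
  b_5=4 ≤ 5
  b_6=4 ≤ 6
  b_7=5 ≤ 7
  b_8=6 ≤ 8
  b_9=8 ≤ 9
All bounds hold ⇒ YES

YES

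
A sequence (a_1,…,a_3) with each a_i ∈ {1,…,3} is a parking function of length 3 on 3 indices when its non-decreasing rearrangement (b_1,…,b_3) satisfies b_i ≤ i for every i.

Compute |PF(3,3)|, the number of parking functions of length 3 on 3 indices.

16

|PF(3,3)| = 1·4^2 = 1·16 = 16
E.g. (3,1,1) → sorted (1,1,3): b_i ≤ i ∀i, a PF.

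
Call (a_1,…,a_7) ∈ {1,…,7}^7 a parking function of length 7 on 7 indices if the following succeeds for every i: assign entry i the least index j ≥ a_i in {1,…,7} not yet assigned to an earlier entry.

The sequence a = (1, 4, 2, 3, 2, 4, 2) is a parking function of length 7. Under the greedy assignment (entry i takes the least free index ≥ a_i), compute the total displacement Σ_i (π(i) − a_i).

Σπ = 7·8/2 = 28 (π permutes [7]); Σa = 1+4+2+3+2+4+2 = 18; disp = 28−18 = 10.

10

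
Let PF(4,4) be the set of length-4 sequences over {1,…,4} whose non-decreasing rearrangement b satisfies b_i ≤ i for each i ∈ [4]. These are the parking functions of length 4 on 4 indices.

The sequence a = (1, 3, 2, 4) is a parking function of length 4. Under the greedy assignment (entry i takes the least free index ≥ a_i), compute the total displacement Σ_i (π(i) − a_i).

Σπ = 4·5/2 = 10 (π permutes [4]); Σa = 1+3+2+4 = 10; disp = 10−10 = 0.

0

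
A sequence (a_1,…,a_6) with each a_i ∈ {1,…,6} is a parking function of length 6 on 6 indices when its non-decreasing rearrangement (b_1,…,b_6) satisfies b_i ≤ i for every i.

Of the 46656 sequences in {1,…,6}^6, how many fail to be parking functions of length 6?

#PF = (7−6)·7^(6−1) = 1·16807 = 16807
Example (5,5,5,5,1,6) → sorted (1,5,5,5,5,6): b_2=5>2, not a PF.
6^6 − 16807 = 46656 − 16807 = 29849

29849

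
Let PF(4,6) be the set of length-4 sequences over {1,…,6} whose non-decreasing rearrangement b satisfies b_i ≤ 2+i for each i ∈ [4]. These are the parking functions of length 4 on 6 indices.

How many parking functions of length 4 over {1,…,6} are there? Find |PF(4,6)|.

1029

#PF = 3·7^3 = 3×343 = 1029
Example (2,2,3,3) → sorted (2,2,3,3): b_i ≤ 2+i ∀i, a PF.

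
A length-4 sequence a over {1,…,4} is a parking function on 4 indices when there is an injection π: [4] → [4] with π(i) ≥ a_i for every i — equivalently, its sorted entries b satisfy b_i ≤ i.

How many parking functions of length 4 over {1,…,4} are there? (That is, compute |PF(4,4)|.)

|PF| = (4−4+1)·(4+1)^(4−1) = 1×125 = 125 (Pollak)
Example (1,3,1,1) → sorted (1,1,1,3): b_i ≤ i ∀i, a PF.

125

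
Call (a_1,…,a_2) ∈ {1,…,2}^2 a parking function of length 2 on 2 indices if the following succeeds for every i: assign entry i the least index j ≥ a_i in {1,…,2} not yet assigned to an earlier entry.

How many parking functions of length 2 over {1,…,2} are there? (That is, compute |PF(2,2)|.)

#PF = (2+1−2)·(2+1)^{2−1} = 1·3 = 3 (Konheim–Weiss)
Example (1,1) → sorted (1,1): b_i ≤ i ∀i, a PF.

3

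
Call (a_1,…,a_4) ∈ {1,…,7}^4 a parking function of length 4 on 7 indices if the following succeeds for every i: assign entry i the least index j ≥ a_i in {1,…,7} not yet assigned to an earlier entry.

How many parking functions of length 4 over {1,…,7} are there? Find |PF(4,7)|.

2048

#PF = (7−4+1)·(7+1)^(4−1) = 4 · 512 = 2048
E.g. (5,7,4,2) → sorted (2,4,5,7): b_i ≤ 3+i ∀i, a PF.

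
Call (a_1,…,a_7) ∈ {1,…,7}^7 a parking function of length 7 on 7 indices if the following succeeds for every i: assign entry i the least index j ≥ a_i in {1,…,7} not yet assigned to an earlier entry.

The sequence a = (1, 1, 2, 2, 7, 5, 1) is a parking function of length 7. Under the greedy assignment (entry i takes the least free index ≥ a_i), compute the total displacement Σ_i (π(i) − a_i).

9

Σπ(i) = 1+…+7 = 28; Σa = 1+1+2+2+7+5+1 = 19; disp = 28−19 = 9.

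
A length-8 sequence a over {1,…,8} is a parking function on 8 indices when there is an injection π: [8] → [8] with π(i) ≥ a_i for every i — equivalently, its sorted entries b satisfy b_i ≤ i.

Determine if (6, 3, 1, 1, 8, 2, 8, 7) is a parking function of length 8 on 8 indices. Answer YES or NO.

NO

Rearranged: b = (1, 1, 2, 3, 6, 7, 8, 8).
  b_1=1 ≤ 1
  b_2=1 ≤ 2
  b_3=2 ≤ 3
  b_4=3 ≤ 4
  b_5=6 > 5
  fails at i=5 ⇒ NO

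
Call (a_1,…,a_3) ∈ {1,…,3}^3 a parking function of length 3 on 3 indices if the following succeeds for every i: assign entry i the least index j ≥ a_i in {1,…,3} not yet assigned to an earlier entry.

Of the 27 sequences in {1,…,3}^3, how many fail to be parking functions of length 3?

11

#PF = (3+1−3)·(3+1)^{3−1} = 1×16 = 16 (Pollak)
One tuple (3,2,3) → sorted (2,3,3): b_1=2>1, not a PF.
Total 27; non-PF = 27−16 = 11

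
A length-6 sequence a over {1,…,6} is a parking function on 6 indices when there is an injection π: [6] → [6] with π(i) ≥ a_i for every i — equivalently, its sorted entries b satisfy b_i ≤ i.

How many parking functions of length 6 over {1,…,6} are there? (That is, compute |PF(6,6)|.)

|PF(6,6)| = 1·7^5 = 1 · 16807 = 16807 (Pollak)
Example (3,1,5,6,1,3) → sorted (1,1,3,3,5,6): b_i ≤ i ∀i, a PF.

16807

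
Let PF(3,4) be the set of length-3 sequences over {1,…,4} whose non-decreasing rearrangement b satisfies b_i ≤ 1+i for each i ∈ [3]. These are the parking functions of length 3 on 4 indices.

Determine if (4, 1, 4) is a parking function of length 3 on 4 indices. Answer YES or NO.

NO

Rearranged: b = (1, 4, 4).
  b_1=1 ≤ 2
  b_2=4 > 3
  fails at i=2 ⇒ NO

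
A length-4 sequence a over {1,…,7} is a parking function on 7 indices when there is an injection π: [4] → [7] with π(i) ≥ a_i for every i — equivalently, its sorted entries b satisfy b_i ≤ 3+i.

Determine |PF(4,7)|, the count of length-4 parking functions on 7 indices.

2048

|PF| = (7−4+1)·(7+1)^(4−1) = 4 · 512 = 2048
One tuple (2,5,3,6) → sorted (2,3,5,6): b_i ≤ 3+i ∀i, a PF.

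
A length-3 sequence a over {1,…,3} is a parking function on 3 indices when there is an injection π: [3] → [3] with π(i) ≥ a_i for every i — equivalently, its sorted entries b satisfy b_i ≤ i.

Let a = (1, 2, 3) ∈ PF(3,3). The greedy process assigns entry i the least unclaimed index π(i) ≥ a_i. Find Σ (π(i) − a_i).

Σπ(i) = 1+…+3 = 6; Σa = 1+2+3 = 6; disp = 6−6 = 0.

0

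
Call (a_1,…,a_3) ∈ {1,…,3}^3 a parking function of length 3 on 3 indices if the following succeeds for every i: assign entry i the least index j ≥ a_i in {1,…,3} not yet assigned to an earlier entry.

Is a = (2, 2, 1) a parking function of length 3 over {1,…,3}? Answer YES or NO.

YES

Sorted: b = (1, 2, 2).
  b_1=1 ≤ 1
  b_2=2 ≤ 2
  b_3=2 ≤ 3
All bounds hold ⇒ YES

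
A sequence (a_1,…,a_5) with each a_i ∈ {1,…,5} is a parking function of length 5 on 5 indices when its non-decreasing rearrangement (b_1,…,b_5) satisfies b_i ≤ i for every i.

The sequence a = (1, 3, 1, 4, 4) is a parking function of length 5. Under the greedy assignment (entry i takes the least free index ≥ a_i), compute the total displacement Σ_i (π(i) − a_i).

Σπ(i) = 1+…+5 = 15; Σa = 1+3+1+4+4 = 13; disp = 15−13 = 2.

2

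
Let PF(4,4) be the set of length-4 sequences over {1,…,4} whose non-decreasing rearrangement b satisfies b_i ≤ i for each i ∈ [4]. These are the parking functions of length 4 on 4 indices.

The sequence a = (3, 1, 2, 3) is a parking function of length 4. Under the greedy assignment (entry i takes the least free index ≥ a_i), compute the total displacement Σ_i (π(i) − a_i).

1

Σπ(i) = 1+…+4 = 10; Σa = 3+1+2+3 = 9; disp = 10−9 = 1.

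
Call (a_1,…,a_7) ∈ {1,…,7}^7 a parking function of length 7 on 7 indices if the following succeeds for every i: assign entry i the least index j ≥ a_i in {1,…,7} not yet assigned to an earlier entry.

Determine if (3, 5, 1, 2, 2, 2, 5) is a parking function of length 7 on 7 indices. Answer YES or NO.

Order a: b = (1, 2, 2, 2, 3, 5, 5).
  b_1=1 ≤ 1
  b_2=2 ≤ 2
  b_3=2 ≤ 3
  b_4=2 ≤ 4
  b_5=3 ≤ 5
  b_6=5 ≤ 6
  b_7=5 ≤ 7
All bounds hold ⇒ YES

YES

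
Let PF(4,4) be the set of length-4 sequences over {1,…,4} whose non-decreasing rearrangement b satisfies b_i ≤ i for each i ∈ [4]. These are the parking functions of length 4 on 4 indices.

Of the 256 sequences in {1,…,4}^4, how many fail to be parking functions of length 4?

|PF| = (4+1−4)·(4+1)^{4−1} = 1 · 125 = 125 [KW]
E.g. (4,4,4,2) → sorted (2,4,4,4): b_1=2>1, not a PF.
Total 256; non-PF = 256−125 = 131

131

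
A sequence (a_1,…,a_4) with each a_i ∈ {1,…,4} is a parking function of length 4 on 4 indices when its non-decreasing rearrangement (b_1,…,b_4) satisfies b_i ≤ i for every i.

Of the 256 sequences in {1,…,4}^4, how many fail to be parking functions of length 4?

131

|PF(4,4)| = (4−4+1)·(4+1)^(4−1) = 1 · 125 = 125 (Pollak)
Check (4,4,3,3) → sorted (3,3,4,4): b_1=3>1, not a PF.
So 256 − 125 = 131 fail.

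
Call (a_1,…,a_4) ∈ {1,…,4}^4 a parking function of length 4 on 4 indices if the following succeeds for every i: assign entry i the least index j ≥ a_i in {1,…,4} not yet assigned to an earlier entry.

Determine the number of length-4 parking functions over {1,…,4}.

125

|PF(4,4)| = 1·5^3 = 1·125 = 125
One tuple (3,1,1,2) → sorted (1,1,2,3): b_i ≤ i ∀i, a PF.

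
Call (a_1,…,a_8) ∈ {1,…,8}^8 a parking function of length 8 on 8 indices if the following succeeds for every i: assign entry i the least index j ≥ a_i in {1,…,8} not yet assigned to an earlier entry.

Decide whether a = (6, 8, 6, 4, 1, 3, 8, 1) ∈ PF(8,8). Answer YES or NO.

NO

Order a: b = (1, 1, 3, 4, 6, 6, 8, 8).
  b_1=1 ≤ 1
  b_2=1 ≤ 2
  b_3=3 ≤ 3
  b_4=4 ≤ 4
  b_5=6 > 5
  fails at i=5 ⇒ NO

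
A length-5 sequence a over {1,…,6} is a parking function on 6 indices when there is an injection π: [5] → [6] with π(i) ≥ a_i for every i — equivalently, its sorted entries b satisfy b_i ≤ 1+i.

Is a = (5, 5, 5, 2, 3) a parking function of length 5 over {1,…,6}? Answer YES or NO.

NO

Rearranged: b = (2, 3, 5, 5, 5).
  b_1=2 ≤ 2
  b_2=3 ≤ 3
  b_3=5 > 4
  fails at i=3 ⇒ NO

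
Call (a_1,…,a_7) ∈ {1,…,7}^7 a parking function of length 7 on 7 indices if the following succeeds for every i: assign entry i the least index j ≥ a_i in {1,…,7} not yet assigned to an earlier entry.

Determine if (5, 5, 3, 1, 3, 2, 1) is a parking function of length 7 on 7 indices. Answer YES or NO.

Order a: b = (1, 1, 2, 3, 3, 5, 5).
  b_1=1 ≤ 1
  b_2=1 ≤ 2
  b_3=2 ≤ 3
  b_4=3 ≤ 4
  b_5=3 ≤ 5
  b_6=5 ≤ 6
  b_7=5 ≤ 7
All bounds hold ⇒ YES

YES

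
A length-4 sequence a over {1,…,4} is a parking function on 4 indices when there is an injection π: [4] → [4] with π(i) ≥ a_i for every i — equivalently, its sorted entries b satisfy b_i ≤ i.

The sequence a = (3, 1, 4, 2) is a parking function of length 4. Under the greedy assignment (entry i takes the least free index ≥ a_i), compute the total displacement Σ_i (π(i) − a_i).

Σπ = 10 ({1..4} each once); Σa = 3+1+4+2 = 10; disp = 10−10 = 0.

0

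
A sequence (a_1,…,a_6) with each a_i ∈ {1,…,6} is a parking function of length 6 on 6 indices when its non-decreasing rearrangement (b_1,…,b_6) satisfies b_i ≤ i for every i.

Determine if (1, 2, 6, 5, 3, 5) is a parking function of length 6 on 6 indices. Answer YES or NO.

Rearranged: b = (1, 2, 3, 5, 5, 6).
  b_1=1 ≤ 1
  b_2=2 ≤ 2
  b_3=3 ≤ 3
  b_4=5 > 4
  fails at i=4 ⇒ NO

NO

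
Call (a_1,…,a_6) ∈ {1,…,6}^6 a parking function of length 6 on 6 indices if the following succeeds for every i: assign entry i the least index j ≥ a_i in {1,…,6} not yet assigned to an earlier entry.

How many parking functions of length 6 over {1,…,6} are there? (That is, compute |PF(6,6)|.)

16807

|PF(6,6)| = (6−6+1)·(6+1)^(6−1) = 1 · 16807 = 16807 (Pollak)
E.g. (1,4,4,1,5,3) → sorted (1,1,3,4,4,5): b_i ≤ i ∀i, a PF.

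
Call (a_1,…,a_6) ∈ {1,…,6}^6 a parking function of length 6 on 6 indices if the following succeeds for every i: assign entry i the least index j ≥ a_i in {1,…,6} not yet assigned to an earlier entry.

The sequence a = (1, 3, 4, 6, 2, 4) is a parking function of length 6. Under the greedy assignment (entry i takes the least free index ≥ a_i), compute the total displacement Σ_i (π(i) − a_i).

Σπ = 6·7/2 = 21 (π permutes [6]); Σa = 1+3+4+6+2+4 = 20; disp = 21−20 = 1.

1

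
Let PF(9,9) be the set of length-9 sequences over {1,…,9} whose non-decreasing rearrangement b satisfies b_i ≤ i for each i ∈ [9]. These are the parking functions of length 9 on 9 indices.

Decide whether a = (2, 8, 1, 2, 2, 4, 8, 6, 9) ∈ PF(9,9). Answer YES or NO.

NO

Rearranged: b = (1, 2, 2, 2, 4, 6, 8, 8, 9).
  b_1=1 ≤ 1
  b_2=2 ≤ 2
  b_3=2 ≤ 3
  b_4=2 ≤ 4
  b_5=4 ≤ 5
  b_6=6 ≤ 6
  b_7=8 > 7
  fails at i=7 ⇒ NO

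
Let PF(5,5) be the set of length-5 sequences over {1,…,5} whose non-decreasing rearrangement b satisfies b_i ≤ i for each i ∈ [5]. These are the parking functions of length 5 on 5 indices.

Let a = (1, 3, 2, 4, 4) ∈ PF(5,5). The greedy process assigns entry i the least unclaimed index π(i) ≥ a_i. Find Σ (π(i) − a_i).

Σπ(i) = 1+…+5 = 15; Σa = 1+3+2+4+4 = 14; disp = 15−14 = 1.

1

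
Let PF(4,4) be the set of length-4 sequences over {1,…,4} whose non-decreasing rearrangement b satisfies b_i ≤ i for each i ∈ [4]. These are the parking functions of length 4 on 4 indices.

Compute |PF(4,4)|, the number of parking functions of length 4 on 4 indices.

125

|PF| = (5−4)·5^(4−1) = 1×125 = 125 [KW]
Example (2,2,1,2) → sorted (1,2,2,2): b_i ≤ i ∀i, a PF.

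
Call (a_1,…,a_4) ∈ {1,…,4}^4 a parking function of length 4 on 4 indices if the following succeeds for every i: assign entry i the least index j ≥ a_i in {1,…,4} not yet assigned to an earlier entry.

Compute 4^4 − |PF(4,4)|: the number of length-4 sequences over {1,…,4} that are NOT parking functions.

131

|PF| = 1·5^3 = 1·125 = 125
One tuple (4,4,2,2) → sorted (2,2,4,4): b_1=2>1, not a PF.
4^4 − 125 = 256 − 125 = 131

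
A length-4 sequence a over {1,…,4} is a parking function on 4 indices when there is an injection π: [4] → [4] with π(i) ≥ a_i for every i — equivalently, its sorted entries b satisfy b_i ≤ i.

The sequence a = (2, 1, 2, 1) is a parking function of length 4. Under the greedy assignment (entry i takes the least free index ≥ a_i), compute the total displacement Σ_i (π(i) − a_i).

Σπ = 10 ({1..4} each once); Σa = 2+1+2+1 = 6; disp = 10−6 = 4.

4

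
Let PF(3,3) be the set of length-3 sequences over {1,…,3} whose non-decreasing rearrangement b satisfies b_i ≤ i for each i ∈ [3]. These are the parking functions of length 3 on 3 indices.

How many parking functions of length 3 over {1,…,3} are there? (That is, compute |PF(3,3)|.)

16

|PF(3,3)| = (3−3+1)·(3+1)^(3−1) = 1 · 16 = 16
Check (3,2,1) → sorted (1,2,3): b_i ≤ i ∀i, a PF.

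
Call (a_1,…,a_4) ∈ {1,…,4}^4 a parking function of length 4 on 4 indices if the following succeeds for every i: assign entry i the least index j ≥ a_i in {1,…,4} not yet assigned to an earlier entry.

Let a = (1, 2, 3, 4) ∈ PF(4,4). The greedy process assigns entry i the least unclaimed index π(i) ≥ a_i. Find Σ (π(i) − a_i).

Σπ = 4·5/2 = 10 (π permutes [4]); Σa = 1+2+3+4 = 10; disp = 10−10 = 0.

0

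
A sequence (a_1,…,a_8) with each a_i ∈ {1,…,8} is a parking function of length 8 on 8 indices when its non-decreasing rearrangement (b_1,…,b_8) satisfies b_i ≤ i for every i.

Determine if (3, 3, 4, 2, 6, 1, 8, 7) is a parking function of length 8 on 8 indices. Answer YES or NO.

Rearranged: b = (1, 2, 3, 3, 4, 6, 7, 8).
  b_1=1 ≤ 1
  b_2=2 ≤ 2
  b_3=3 ≤ 3
  b_4=3 ≤ 4
  b_5=4 ≤ 5
  b_6=6 ≤ 6
  b_7=7 ≤ 7
  b_8=8 ≤ 8
All bounds hold ⇒ YES

YES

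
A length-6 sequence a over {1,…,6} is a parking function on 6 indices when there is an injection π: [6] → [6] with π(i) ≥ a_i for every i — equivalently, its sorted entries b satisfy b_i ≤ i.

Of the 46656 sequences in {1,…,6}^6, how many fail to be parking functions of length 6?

|PF(6,6)| = 1·7^5 = 1·16807 = 16807 [KW]
One tuple (6,6,2,6,6,6) → sorted (2,6,6,6,6,6): b_1=2>1, not a PF.
So 46656 − 16807 = 29849 fail.

29849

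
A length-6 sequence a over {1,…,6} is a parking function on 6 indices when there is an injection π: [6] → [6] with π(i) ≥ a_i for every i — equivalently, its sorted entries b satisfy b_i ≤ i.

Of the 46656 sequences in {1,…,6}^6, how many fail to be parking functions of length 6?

Count = (6+1−6)·(6+1)^{6−1} = 1·16807 = 16807 (Pollak)
Example (6,6,4,3,6,1) → sorted (1,3,4,6,6,6): b_2=3>2, not a PF.
Total 46656; non-PF = 46656−16807 = 29849

29849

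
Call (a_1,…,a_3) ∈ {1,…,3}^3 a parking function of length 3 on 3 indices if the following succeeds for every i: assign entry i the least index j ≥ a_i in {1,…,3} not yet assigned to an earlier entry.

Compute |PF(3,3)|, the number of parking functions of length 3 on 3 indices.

16

|PF(3,3)| = (4−3)·4^(3−1) = 1×16 = 16 [KW]
E.g. (3,2,1) → sorted (1,2,3): b_i ≤ i ∀i, a PF.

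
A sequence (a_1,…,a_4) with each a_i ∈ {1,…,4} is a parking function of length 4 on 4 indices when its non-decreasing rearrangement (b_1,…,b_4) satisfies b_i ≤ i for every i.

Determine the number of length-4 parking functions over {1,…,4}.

125

|PF| = 1·5^3 = 1×125 = 125 (Konheim–Weiss)
E.g. (2,3,2,1) → sorted (1,2,2,3): b_i ≤ i ∀i, a PF.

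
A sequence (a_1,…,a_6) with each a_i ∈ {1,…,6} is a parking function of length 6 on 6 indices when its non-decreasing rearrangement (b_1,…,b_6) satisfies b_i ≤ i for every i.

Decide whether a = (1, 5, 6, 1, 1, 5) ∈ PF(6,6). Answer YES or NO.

Order a: b = (1, 1, 1, 5, 5, 6).
  b_1=1 ≤ 1
  b_2=1 ≤ 2
  b_3=1 ≤ 3
  b_4=5 > 4
  fails at i=4 ⇒ NO

NO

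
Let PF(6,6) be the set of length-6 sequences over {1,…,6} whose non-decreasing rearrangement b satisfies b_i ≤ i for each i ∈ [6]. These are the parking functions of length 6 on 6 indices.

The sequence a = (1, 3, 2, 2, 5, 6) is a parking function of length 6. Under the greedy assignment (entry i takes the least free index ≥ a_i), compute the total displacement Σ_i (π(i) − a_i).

2

Σπ = 6·7/2 = 21 (π permutes [6]); Σa = 1+3+2+2+5+6 = 19; disp = 21−19 = 2.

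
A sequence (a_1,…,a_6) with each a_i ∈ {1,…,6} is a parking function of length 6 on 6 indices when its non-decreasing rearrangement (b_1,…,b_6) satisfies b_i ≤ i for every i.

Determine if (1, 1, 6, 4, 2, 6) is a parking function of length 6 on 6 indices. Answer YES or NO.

NO

Sorted: b = (1, 1, 2, 4, 6, 6).
  b_1=1 ≤ 1
  b_2=1 ≤ 2
  b_3=2 ≤ 3
  b_4=4 ≤ 4
  b_5=6 > 5
  fails at i=5 ⇒ NO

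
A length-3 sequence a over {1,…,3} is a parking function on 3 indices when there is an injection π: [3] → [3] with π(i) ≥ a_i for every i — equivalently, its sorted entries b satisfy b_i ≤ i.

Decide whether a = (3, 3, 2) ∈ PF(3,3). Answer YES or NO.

NO

Sorted: b = (2, 3, 3).
  b_1=2 > 1
  fails at i=1 ⇒ NO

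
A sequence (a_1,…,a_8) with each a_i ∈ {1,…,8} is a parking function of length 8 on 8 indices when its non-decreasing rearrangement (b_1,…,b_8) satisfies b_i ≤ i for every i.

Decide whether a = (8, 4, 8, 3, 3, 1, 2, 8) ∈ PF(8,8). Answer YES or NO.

Sorted: b = (1, 2, 3, 3, 4, 8, 8, 8).
  b_1=1 ≤ 1
  b_2=2 ≤ 2
  b_3=3 ≤ 3
  b_4=3 ≤ 4
  b_5=4 ≤ 5
  b_6=8 > 6
  fails at i=6 ⇒ NO

NO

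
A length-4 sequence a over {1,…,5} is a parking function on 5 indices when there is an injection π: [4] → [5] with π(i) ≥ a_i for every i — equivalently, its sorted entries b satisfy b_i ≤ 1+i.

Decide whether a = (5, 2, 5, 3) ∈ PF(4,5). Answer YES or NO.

Order a: b = (2, 3, 5, 5).
  b_1=2 ≤ 2
  b_2=3 ≤ 3
  b_3=5 > 4
  fails at i=3 ⇒ NO

NO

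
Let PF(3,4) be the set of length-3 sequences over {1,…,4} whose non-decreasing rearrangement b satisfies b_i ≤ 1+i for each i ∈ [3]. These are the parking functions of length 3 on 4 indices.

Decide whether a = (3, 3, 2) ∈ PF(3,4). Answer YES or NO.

YES

Order a: b = (2, 3, 3).
  b_1=2 ≤ 2
  b_2=3 ≤ 3
  b_3=3 ≤ 4
All bounds hold ⇒ YES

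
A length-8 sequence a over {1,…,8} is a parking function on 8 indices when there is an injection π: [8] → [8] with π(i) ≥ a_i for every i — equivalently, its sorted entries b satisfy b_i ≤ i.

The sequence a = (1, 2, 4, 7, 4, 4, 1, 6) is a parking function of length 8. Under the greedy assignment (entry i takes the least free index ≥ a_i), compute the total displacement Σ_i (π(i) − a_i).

7

Σπ = 36 ({1..8} each once); Σa = 1+2+4+7+4+4+1+6 = 29; disp = 36−29 = 7.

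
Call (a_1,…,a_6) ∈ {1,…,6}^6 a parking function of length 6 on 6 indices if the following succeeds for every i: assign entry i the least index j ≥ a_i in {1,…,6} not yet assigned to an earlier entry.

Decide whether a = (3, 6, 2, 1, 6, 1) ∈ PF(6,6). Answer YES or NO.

Order a: b = (1, 1, 2, 3, 6, 6).
  b_1=1 ≤ 1
  b_2=1 ≤ 2
  b_3=2 ≤ 3
  b_4=3 ≤ 4
  b_5=6 > 5
  fails at i=5 ⇒ NO

NO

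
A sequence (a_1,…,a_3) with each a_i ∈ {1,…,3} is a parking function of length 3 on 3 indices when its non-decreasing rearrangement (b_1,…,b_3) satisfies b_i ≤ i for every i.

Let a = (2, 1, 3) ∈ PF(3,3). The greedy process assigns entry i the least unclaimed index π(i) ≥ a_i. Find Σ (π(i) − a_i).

0

Σπ = 6 ({1..3} each once); Σa = 2+1+3 = 6; disp = 6−6 = 0.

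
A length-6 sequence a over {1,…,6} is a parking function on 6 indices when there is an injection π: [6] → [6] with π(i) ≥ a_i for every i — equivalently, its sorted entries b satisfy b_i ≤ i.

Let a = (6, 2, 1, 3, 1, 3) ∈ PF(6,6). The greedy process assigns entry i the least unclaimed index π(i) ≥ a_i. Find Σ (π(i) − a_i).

5

Σπ = 6·7/2 = 21 (π permutes [6]); Σa = 6+2+1+3+1+3 = 16; disp = 21−16 = 5.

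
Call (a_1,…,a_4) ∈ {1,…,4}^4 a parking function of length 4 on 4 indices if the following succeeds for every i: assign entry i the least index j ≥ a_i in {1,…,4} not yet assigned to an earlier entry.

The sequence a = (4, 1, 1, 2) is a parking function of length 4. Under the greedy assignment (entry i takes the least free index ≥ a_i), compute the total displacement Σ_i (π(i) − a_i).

Σπ = 4·5/2 = 10 (π permutes [4]); Σa = 4+1+1+2 = 8; disp = 10−8 = 2.

2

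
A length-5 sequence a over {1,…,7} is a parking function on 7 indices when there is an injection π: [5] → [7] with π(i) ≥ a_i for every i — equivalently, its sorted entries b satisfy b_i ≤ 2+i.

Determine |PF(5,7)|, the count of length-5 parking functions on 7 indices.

12288

|PF(5,7)| = 3·8^4 = 3 · 4096 = 12288 [KW]
Check (2,3,6,3,2) → sorted (2,2,3,3,6): b_i ≤ 2+i ∀i, a PF.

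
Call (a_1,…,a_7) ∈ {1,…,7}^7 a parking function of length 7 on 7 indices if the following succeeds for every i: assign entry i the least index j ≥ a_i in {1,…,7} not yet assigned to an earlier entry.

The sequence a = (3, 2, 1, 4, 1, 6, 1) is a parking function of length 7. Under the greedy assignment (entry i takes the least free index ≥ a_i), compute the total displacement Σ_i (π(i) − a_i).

10

Σπ = 28 ({1..7} each once); Σa = 3+2+1+4+1+6+1 = 18; disp = 28−18 = 10.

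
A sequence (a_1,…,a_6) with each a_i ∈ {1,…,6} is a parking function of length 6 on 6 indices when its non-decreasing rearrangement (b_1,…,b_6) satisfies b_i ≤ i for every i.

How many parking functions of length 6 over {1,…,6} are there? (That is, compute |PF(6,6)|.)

|PF| = (6+1−6)·(6+1)^{6−1} = 1·16807 = 16807 (Pollak)
One tuple (3,1,4,2,3,2) → sorted (1,2,2,3,3,4): b_i ≤ i ∀i, a PF.

16807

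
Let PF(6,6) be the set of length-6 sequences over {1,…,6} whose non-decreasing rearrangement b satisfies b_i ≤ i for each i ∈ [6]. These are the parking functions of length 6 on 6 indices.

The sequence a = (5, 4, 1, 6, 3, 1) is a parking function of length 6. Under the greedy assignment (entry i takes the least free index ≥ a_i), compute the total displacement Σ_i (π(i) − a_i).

1

Σπ = 21 ({1..6} each once); Σa = 5+4+1+6+3+1 = 20; disp = 21−20 = 1.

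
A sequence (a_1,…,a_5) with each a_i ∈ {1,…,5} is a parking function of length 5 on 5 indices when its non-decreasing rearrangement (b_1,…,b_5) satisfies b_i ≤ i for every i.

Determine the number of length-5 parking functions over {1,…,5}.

1296

#PF = 1·6^4 = 1×1296 = 1296 (Pollak)
Example (1,4,5,2,2) → sorted (1,2,2,4,5): b_i ≤ i ∀i, a PF.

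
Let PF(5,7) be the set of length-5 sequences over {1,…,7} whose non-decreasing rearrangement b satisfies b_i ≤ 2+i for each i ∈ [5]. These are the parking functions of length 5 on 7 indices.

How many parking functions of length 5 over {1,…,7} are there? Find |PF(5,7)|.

|PF(5,7)| = 3·8^4 = 3·4096 = 12288 (Konheim–Weiss)
E.g. (5,1,5,3,3) → sorted (1,3,3,5,5): b_i ≤ 2+i ∀i, a PF.

12288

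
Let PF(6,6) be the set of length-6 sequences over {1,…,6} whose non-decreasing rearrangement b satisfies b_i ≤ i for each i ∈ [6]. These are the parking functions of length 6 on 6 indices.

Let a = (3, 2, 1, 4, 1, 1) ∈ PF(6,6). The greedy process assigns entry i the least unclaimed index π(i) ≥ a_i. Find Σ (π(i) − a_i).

9

Σπ = 6·7/2 = 21 (π permutes [6]); Σa = 3+2+1+4+1+1 = 12; disp = 21−12 = 9.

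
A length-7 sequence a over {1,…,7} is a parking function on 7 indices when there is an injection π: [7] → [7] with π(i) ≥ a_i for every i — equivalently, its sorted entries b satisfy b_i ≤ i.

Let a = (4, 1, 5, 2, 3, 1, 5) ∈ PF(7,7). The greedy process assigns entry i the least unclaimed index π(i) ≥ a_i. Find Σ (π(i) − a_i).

7

Σπ(i) = 1+…+7 = 28; Σa = 4+1+5+2+3+1+5 = 21; disp = 28−21 = 7.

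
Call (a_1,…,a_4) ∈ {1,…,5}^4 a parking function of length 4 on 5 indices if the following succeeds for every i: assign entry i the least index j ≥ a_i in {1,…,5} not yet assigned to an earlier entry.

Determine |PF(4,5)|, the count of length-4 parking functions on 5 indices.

432

|PF| = 2·6^3 = 2 · 216 = 432
Example (4,3,5,1) → sorted (1,3,4,5): b_i ≤ 1+i ∀i, a PF.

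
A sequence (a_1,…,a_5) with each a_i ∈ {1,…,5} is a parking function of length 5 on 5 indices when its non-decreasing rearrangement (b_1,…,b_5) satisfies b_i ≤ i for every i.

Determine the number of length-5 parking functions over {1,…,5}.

Count = (5−5+1)·(5+1)^(5−1) = 1·1296 = 1296
Example (2,3,5,1,4) → sorted (1,2,3,4,5): b_i ≤ i ∀i, a PF.

1296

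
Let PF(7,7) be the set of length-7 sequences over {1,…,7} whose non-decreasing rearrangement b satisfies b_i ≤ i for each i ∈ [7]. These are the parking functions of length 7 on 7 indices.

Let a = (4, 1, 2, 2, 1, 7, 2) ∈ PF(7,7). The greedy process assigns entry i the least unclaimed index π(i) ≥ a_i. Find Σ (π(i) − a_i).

9

Σπ(i) = 1+…+7 = 28; Σa = 4+1+2+2+1+7+2 = 19; disp = 28−19 = 9.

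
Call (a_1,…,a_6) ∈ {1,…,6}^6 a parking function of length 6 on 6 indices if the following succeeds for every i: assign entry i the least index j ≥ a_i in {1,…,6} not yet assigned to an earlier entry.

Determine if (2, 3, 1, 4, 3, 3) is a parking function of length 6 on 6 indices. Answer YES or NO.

YES

Sorted: b = (1, 2, 3, 3, 3, 4).
  b_1=1 ≤ 1
  b_2=2 ≤ 2
  b_3=3 ≤ 3
  b_4=3 ≤ 4
  b_5=3 ≤ 5
  b_6=4 ≤ 6
All bounds hold ⇒ YES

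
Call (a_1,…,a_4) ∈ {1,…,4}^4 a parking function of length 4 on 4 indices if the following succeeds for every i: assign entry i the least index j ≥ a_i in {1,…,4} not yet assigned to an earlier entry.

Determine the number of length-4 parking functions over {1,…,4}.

125

|PF(4,4)| = (5−4)·5^(4−1) = 1×125 = 125 (Pollak)
One tuple (1,2,3,1) → sorted (1,1,2,3): b_i ≤ i ∀i, a PF.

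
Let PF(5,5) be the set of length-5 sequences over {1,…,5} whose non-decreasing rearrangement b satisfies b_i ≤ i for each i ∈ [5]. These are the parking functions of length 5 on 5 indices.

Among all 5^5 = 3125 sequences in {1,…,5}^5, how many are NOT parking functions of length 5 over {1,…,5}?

1829

#PF = 1·6^4 = 1·1296 = 1296 [KW]
One tuple (5,3,4,5,3) → sorted (3,3,4,5,5): b_1=3>1, not a PF.
5^5 − 1296 = 3125 − 1296 = 1829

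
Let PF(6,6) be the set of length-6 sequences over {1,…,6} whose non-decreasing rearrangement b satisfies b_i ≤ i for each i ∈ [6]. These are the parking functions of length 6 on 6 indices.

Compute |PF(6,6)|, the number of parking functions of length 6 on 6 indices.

|PF| = (7−6)·7^(6−1) = 1·16807 = 16807 [KW]
E.g. (2,6,2,1,3,4) → sorted (1,2,2,3,4,6): b_i ≤ i ∀i, a PF.

16807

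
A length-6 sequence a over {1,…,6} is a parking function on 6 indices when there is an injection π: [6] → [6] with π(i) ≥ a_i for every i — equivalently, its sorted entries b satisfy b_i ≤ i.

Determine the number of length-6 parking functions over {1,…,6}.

|PF| = (6+1−6)·(6+1)^{6−1} = 1×16807 = 16807 (Konheim–Weiss)
E.g. (3,1,1,2,1,5) → sorted (1,1,1,2,3,5): b_i ≤ i ∀i, a PF.

16807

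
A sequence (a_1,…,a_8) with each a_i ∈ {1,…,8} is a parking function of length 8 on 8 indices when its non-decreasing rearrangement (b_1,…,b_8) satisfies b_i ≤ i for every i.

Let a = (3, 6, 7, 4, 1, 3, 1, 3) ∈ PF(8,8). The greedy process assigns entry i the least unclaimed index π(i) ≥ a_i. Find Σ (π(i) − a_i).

8

Σπ = 8·9/2 = 36 (π permutes [8]); Σa = 3+6+7+4+1+3+1+3 = 28; disp = 36−28 = 8.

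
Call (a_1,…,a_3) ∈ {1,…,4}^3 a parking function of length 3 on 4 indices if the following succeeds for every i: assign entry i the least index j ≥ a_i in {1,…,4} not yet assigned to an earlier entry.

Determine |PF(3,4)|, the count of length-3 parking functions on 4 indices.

50

|PF(3,4)| = 2·5^2 = 2 · 25 = 50
Example (1,3,2) → sorted (1,2,3): b_i ≤ 1+i ∀i, a PF.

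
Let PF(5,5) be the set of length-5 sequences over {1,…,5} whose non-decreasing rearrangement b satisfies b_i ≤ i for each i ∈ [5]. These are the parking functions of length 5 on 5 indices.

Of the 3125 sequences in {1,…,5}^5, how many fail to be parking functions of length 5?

1829

|PF(5,5)| = 1·6^4 = 1 · 1296 = 1296 [KW]
Example (4,1,5,4,4) → sorted (1,4,4,4,5): b_2=4>2, not a PF.
Total 3125; non-PF = 3125−1296 = 1829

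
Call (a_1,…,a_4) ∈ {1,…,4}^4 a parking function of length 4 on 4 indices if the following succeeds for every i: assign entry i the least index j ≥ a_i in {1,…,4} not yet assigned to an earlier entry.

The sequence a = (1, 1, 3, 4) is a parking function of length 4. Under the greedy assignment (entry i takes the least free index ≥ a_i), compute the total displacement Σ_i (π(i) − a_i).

1

Σπ(i) = 1+…+4 = 10; Σa = 1+1+3+4 = 9; disp = 10−9 = 1.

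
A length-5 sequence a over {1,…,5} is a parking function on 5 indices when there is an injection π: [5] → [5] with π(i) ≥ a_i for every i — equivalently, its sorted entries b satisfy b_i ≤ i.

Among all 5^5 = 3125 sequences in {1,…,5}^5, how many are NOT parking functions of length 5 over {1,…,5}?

|PF| = (5−5+1)·(5+1)^(5−1) = 1×1296 = 1296 (Pollak)
Check (5,5,3,4,5) → sorted (3,4,5,5,5): b_1=3>1, not a PF.
So 3125 − 1296 = 1829 fail.

1829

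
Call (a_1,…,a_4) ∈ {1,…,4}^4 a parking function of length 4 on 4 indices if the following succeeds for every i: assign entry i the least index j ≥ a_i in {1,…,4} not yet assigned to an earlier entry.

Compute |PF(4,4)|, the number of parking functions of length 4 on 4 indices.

#PF = (4+1−4)·(4+1)^{4−1} = 1·125 = 125 [KW]
E.g. (1,2,1,2) → sorted (1,1,2,2): b_i ≤ i ∀i, a PF.

125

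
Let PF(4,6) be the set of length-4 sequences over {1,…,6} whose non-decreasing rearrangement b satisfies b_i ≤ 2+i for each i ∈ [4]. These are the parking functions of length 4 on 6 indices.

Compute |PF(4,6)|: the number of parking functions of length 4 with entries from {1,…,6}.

1029

|PF| = 3·7^3 = 3×343 = 1029 (Konheim–Weiss)
One tuple (5,4,3,5) → sorted (3,4,5,5): b_i ≤ 2+i ∀i, a PF.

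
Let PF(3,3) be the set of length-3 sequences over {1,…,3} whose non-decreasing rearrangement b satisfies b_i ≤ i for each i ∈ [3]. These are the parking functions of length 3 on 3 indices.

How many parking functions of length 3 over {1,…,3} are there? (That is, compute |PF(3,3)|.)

|PF| = (3+1−3)·(3+1)^{3−1} = 1·16 = 16 [KW]
Example (1,2,3) → sorted (1,2,3): b_i ≤ i ∀i, a PF.

16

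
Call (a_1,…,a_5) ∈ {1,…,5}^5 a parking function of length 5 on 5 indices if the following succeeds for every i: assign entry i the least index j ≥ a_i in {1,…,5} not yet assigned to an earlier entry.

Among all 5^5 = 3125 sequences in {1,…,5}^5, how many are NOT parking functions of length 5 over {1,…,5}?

1829

|PF| = (5−5+1)·(5+1)^(5−1) = 1·1296 = 1296 (Konheim–Weiss)
E.g. (4,5,4,4,5) → sorted (4,4,4,5,5): b_1=4>1, not a PF.
5^5 − 1296 = 3125 − 1296 = 1829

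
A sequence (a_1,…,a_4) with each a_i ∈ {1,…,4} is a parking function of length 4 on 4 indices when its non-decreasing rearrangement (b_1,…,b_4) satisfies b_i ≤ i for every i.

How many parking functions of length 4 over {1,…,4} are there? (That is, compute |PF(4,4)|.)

125

|PF| = (4+1−4)·(4+1)^{4−1} = 1×125 = 125 [KW]
Check (1,2,1,2) → sorted (1,1,2,2): b_i ≤ i ∀i, a PF.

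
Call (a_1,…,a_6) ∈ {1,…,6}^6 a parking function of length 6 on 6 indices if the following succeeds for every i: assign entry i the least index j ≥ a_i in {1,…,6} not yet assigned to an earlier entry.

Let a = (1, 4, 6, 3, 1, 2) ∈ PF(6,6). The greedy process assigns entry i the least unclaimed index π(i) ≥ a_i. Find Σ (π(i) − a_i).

4

Σπ = 6·7/2 = 21 (π permutes [6]); Σa = 1+4+6+3+1+2 = 17; disp = 21−17 = 4.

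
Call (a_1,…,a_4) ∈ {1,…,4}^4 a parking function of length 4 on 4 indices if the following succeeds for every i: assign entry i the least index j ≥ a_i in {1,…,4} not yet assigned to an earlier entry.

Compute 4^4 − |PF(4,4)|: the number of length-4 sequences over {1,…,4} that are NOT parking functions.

|PF| = (5−4)·5^(4−1) = 1×125 = 125 (Konheim–Weiss)
Check (3,4,3,1) → sorted (1,3,3,4): b_2=3>2, not a PF.
So 256 − 125 = 131 fail.

131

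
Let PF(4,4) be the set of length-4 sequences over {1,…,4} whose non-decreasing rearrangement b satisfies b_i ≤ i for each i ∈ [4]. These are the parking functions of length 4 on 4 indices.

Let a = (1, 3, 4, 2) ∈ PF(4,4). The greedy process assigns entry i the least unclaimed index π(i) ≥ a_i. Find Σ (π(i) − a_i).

0

Σπ = 10 ({1..4} each once); Σa = 1+3+4+2 = 10; disp = 10−10 = 0.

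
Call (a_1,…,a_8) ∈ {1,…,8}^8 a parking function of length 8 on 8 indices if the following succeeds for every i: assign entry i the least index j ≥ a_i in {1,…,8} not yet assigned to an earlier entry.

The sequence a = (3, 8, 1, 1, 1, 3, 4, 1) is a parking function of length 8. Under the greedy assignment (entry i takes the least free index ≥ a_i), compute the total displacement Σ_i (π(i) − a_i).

Σπ = 8·9/2 = 36 (π permutes [8]); Σa = 3+8+1+1+1+3+4+1 = 22; disp = 36−22 = 14.

14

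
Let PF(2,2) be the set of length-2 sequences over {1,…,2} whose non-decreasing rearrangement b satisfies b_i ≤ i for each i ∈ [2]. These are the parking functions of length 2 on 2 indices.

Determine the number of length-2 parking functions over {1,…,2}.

3

Count = (2−2+1)·(2+1)^(2−1) = 1 · 3 = 3 [KW]
One tuple (1,1) → sorted (1,1): b_i ≤ i ∀i, a PF.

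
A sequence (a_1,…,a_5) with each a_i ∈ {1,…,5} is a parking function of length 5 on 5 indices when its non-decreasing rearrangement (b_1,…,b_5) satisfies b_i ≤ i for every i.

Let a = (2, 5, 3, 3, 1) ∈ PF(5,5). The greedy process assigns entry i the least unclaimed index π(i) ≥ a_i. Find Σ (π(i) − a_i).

1

Σπ(i) = 1+…+5 = 15; Σa = 2+5+3+3+1 = 14; disp = 15−14 = 1.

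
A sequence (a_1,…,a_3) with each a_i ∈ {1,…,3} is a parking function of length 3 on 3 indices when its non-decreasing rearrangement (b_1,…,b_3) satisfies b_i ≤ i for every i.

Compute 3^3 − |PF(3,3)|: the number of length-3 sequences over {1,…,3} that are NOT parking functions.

11

|PF| = (4−3)·4^(3−1) = 1 · 16 = 16 (Pollak)
Check (2,2,3) → sorted (2,2,3): b_1=2>1, not a PF.
Total 27; non-PF = 27−16 = 11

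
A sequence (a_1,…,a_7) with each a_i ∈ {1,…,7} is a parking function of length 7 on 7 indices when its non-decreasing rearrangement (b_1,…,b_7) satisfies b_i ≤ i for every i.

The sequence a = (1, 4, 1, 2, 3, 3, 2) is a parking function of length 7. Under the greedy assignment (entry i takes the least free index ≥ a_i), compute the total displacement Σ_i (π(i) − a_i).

12

Σπ(i) = 1+…+7 = 28; Σa = 1+4+1+2+3+3+2 = 16; disp = 28−16 = 12.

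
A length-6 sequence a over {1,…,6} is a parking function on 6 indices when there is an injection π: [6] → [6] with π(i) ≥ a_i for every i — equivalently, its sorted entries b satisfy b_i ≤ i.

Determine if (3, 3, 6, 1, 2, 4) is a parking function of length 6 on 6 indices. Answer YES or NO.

YES

Rearranged: b = (1, 2, 3, 3, 4, 6).
  b_1=1 ≤ 1
  b_2=2 ≤ 2
  b_3=3 ≤ 3
  b_4=3 ≤ 4
  b_5=4 ≤ 5
  b_6=6 ≤ 6
All bounds hold ⇒ YES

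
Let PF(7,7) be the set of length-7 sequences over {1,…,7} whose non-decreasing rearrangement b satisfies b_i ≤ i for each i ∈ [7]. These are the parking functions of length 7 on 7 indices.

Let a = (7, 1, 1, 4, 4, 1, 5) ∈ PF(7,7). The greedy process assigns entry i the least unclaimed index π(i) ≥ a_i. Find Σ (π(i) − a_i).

5

Σπ = 28 ({1..7} each once); Σa = 7+1+1+4+4+1+5 = 23; disp = 28−23 = 5.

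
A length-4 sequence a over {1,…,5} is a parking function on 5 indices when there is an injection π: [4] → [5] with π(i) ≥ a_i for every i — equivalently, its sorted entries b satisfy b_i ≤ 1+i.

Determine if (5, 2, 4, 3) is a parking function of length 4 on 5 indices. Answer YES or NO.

Rearranged: b = (2, 3, 4, 5).
  b_1=2 ≤ 2
  b_2=3 ≤ 3
  b_3=4 ≤ 4
  b_4=5 ≤ 5
All bounds hold ⇒ YES

YES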